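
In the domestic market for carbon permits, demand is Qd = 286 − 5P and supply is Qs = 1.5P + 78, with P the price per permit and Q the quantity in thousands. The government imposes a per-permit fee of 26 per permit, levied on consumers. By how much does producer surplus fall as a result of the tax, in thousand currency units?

Before the tax: set 286 − 5P = 1.5P + 78 → P* = 32, Q* = 126.
With the tax collected from consumers, demand (in seller-price terms) shifts: Qd = 286 − 5(P + 26).
Solving gives Q = 96 with consumers paying 38 and sellers receiving 12 (the 26 wedge).
ΔPS is the trapezoid between Q = 96 and Q = 126 of height 20: ½ · (126 + 96) · 20 = 2220.

Producer surplus falls by 2220 thousand.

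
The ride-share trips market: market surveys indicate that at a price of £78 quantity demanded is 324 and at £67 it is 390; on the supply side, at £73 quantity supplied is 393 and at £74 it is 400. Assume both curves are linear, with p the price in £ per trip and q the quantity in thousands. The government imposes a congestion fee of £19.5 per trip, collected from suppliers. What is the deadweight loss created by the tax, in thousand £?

Demand slope: (390 − 324)/(67 − 78) = -6, so qd = 792 − 6p.
Supply slope: (400 − 393)/(74 − 73) = 7, so qs = 7p − 118.
Without the tax, 792 − 6p = 7p − 118 gives 13p = 910, so p* = £70 and q* = 372.
With the tax collected from suppliers, supply shifts: qs = 7(p − 19.5) − 118.
Solving gives q = 309 with consumers paying £80.5 and suppliers receiving £61 (the £19.5 wedge).
Quantity falls by |ΔQ| = |372 − 309| = 63.
DWL = ½ · t · |ΔQ| = ½ · 19.5 · 63 = £614.25.

Deadweight loss = £614.25 thousand.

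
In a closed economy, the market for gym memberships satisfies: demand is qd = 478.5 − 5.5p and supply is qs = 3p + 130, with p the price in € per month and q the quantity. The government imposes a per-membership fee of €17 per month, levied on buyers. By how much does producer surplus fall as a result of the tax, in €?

Without the tax, 478.5 − 5.5p = 3p + 130 gives 8.5p = 348.5, so p* = €41 and q* = 253.
With the tax collected from buyers, demand (in seller-price terms) shifts: qd = 478.5 − 5.5(p + 17).
Solving gives q = 220 with buyers paying €47 and suppliers receiving €30 (the €17 wedge).
ΔPS is the trapezoid between Q = 220 and Q = 253 of height €11: ½ · (253 + 220) · 11 = €2601.5.

Producer surplus falls by €2601.5.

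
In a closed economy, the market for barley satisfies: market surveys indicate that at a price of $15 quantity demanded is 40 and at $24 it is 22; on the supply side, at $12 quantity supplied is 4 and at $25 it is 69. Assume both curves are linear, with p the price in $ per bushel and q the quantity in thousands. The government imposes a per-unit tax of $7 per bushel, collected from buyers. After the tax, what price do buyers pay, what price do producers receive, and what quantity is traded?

Demand slope: (22 − 40)/(24 − 15) = -2, so qd = 70 − 2p.
Supply slope: (69 − 4)/(25 − 12) = 5, so qs = 5p − 56.
Before the tax: set 70 − 2p = 5p − 56 → p* = $18, q* = 34.
With the tax collected from buyers, demand (in seller-price terms) shifts: qd = 70 − 2(p + 7).
New equilibrium: buyers pay $23, producers receive $16, q = 24. (Wedge: pb − ps = 7.)
The less price-elastic side of the market bears the larger share of a per-unit tax.

Buyers pay $23; producers receive $16; quantity = 24.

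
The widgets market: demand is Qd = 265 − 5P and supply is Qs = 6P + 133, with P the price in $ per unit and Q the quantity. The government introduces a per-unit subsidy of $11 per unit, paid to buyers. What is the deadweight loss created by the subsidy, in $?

Deadweight loss = $165.

Without the subsidy, 265 − 5P = 6P + 133 gives 11P = 132, so P* = $12 and Q* = 205.
With a per-unit subsidy paid to buyers, each effectively pays P − 11, so demand becomes Qd = 265 − 5(P − 11).
New equilibrium: buyers pay $6, suppliers receive $17, Q = 235. (Wedge: Pb − Ps = −11.)
Quantity rises by |ΔQ| = |205 − 235| = 30.
DWL = ½ · t · |ΔQ| = ½ · 11 · 30 = $165.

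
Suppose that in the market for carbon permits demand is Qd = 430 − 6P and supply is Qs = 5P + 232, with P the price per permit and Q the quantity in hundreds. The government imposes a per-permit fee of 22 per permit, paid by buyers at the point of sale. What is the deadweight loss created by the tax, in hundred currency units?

Before the tax: set 430 − 6P = 5P + 232 → P* = 18, Q* = 322.
With the tax collected from buyers, demand (in seller-price terms) shifts: Qd = 430 − 6(P + 22).
New equilibrium: buyers pay 28, producers receive 6, Q = 262. (Wedge: Pb − Ps = 22.)
Quantity falls by |ΔQ| = |322 − 262| = 60.
DWL = ½ · t · |ΔQ| = ½ · 22 · 60 = 660.

Deadweight loss = 660 hundred.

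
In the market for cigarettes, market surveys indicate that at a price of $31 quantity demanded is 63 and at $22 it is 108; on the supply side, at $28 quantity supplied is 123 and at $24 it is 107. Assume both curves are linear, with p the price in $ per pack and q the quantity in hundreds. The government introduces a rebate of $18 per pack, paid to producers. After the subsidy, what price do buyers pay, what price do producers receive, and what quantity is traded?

Buyers pay $15; producers receive $33; quantity = 143.

Demand slope: (108 − 63)/(22 − 31) = -5, so qd = 218 − 5p.
Supply slope: (107 − 123)/(24 − 28) = 4, so qs = 4p + 11.
Without the subsidy, 218 − 5p = 4p + 11 gives 9p = 207, so p* = $23 and q* = 103.
With a per-unit subsidy paid to producers, each receives p + 18 per unit sold, so supply becomes qs = 4(p + 18) + 11.
New equilibrium: buyers pay $15, producers receive $33, q = 143. (Wedge: pb − ps = −18.)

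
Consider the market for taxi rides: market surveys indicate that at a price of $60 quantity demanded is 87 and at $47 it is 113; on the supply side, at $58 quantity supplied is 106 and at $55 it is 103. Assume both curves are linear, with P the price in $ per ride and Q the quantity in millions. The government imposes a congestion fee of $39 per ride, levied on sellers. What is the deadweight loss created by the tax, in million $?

Deadweight loss = $507 million.

Demand slope: (113 − 87)/(47 − 60) = -2, so Qd = 207 − 2P.
Supply slope: (103 − 106)/(55 − 58) = 1, so Qs = P + 48.
Without the tax, 207 − 2P = P + 48 gives 3P = 159, so P* = $53 and Q* = 101.
With the tax collected from sellers, supply shifts: Qs = (P − 39) + 48.
Solving gives Q = 75 with consumers paying $66 and sellers receiving $27 (the $39 wedge).
Quantity falls by |ΔQ| = |101 − 75| = 26.
DWL = ½ · t · |ΔQ| = ½ · 39 · 26 = $507.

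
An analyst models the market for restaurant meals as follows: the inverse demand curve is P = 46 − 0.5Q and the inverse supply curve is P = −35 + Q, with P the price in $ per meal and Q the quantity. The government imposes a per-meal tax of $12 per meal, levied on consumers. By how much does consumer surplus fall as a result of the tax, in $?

Consumer surplus falls by $200.

Rewrite in direct form: Qd = 92 − 2P and Qs = P + 35.
Without the tax, 92 − 2P = P + 35 gives 3P = 57, so P* = $19 and Q* = 54.
With the tax collected from consumers, demand (in seller-price terms) shifts: Qd = 92 − 2(P + 12).
New equilibrium: consumers pay $23, producers receive $11, Q = 46. (Wedge: Pb − Ps = 12.)
ΔCS is the trapezoid between Q = 46 and Q = 54 of height $4: ½ · (54 + 46) · 4 = $200.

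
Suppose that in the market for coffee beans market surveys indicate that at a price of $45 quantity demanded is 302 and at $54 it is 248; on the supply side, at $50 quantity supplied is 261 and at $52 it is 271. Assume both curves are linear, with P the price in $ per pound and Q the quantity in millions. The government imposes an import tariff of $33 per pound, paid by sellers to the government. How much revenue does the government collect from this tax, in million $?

Tax revenue = $5808 million.

Demand slope: (248 − 302)/(54 − 45) = -6, so Qd = 572 − 6P.
Supply slope: (271 − 261)/(52 − 50) = 5, so Qs = 5P + 11.
Before the tax: set 572 − 6P = 5P + 11 → P* = $51, Q* = 266.
With the tax collected from sellers, supply shifts: Qs = 5(P − 33) + 11.
Solving gives Q = 176 with consumers paying $66 and sellers receiving $33 (the $33 wedge).
Revenue = t · Q = 33 · 176 = $5808.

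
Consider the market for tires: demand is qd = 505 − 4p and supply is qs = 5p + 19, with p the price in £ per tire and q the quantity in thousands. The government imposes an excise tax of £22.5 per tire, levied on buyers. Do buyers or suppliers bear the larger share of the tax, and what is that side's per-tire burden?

Buyers bear the larger share: £12.5 per tire.

Without the tax, 505 − 4p = 5p + 19 gives 9p = 486, so p* = £54 and q* = 289.
With the tax collected from buyers, demand (in seller-price terms) shifts: qd = 505 − 4(p + 22.5).
Solving gives q = 239 with buyers paying £66.5 and suppliers receiving £44 (the £22.5 wedge).
Per-tire burden: buyers £12.5, suppliers £10.
Buyers take the larger share because demand is less price-elastic here (demand slope 4 vs supply slope 5).
The less price-elastic side of the market bears the larger share of a per-unit tax.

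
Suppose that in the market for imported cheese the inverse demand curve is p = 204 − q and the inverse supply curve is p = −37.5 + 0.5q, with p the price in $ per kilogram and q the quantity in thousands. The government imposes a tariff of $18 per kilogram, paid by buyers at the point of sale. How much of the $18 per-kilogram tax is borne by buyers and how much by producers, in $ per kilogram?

Buyers bear $12 per kilogram; producers bear $6 per kilogram.

Inverting to q(p) form: qd = 204 − p; qs = 2p + 75.
Without the tax, 204 − p = 2p + 75 gives 3p = 129, so p* = $43 and q* = 161.
With the tax collected from buyers, demand (in seller-price terms) shifts: qd = 204 − (p + 18).
New equilibrium: buyers pay $55, producers receive $37, q = 149. (Wedge: pb − ps = 18.)
Burden on buyers: $12; on producers: $6. (They sum to $18.)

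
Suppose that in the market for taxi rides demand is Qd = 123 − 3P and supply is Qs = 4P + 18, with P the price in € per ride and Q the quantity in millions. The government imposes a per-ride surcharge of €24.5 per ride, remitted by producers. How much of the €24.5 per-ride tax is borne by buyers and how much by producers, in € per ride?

Buyers bear €14 per ride; producers bear €10.5 per ride.

Before the tax: set 123 − 3P = 4P + 18 → P* = €15, Q* = 78.
With the tax collected from producers, supply shifts: Qs = 4(P − 24.5) + 18.
New equilibrium: buyers pay €29, producers receive €4.5, Q = 36. (Wedge: Pb − Ps = 24.5.)
Burden on buyers: €14; on producers: €10.5. (They sum to €24.5.)
The less price-elastic side of the market bears the larger share of a per-unit tax.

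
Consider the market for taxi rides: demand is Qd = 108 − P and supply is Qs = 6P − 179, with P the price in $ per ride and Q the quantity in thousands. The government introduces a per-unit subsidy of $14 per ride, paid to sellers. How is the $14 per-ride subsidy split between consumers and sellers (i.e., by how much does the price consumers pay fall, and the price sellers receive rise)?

Consumers gain $12 per ride; sellers gain $2 per ride.

Before the subsidy: set 108 − P = 6P − 179 → P* = $41, Q* = 67.
With a per-unit subsidy paid to sellers, each receives P + 14 per unit sold, so supply becomes Qs = 6(P + 14) − 179.
Solving gives Q = 79 with consumers paying $29 and sellers receiving $43 (the $14 wedge).
Gain to consumers: $12; to sellers: $2. (They sum to $14.)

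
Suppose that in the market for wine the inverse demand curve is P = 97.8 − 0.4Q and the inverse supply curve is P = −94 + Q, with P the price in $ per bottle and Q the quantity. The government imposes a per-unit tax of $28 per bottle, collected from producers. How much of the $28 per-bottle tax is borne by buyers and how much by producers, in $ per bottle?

Rewrite in direct form: Qd = 244.5 − 2.5P and Qs = P + 94.
Before the tax: set 244.5 − 2.5P = P + 94 → P* = $43, Q* = 137.
With the tax collected from producers, supply shifts: Qs = (P − 28) + 94.
Solving gives Q = 117 with buyers paying $51 and producers receiving $23 (the $28 wedge).
Burden on buyers: $8; on producers: $20. (They sum to $28.)
The less price-elastic side of the market bears the larger share of a per-unit tax.

Buyers bear $8 per bottle; producers bear $20 per bottle.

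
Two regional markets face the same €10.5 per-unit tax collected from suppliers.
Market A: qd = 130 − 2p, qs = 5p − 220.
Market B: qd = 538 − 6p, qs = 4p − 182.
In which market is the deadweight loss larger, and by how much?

Market A: pre-tax p* = €50, q* = 30; post-tax q = 15; deadweight loss = €78.75.
Market B: pre-tax p* = €72, q* = 106; post-tax q = 80.8; deadweight loss = €132.3.
Difference: €78.75 vs €132.3 → market B is larger by €53.55.

Market B, by €53.55.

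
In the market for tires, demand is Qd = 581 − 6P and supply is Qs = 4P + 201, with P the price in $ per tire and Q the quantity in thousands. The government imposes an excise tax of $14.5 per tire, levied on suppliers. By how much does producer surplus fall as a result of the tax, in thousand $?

Producer surplus falls by $2919.72 thousand.

Before the tax: set 581 − 6P = 4P + 201 → P* = $38, Q* = 353.
With the tax collected from suppliers, supply shifts: Qs = 4(P − 14.5) + 201.
New equilibrium: consumers pay $43.8, suppliers receive $29.3, Q = 318.2. (Wedge: Pb − Ps = 14.5.)
ΔPS is the trapezoid between Q = 318.2 and Q = 353 of height $8.7: ½ · (353 + 318.2) · 8.7 = $2919.72.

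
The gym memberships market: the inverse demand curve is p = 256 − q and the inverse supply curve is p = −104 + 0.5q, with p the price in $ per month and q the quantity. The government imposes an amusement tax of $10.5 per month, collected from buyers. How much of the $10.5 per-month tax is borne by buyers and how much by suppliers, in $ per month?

Buyers bear $7 per month; suppliers bear $3.5 per month.

Rewrite in direct form: qd = 256 − p and qs = 2p + 208.
Before the tax: set 256 − p = 2p + 208 → p* = $16, q* = 240.
With the tax collected from buyers, demand (in seller-price terms) shifts: qd = 256 − (p + 10.5).
New equilibrium: buyers pay $23, suppliers receive $12.5, q = 233. (Wedge: pb − ps = 10.5.)
Burden on buyers: $7; on suppliers: $3.5. (They sum to $10.5.)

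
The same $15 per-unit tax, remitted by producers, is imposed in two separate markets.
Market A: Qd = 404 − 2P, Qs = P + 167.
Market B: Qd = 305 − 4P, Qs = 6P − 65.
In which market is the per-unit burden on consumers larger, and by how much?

Market A: pre-tax P* = $79, Q* = 246; post-tax Q = 236; per-unit burden on consumers = $5.
Market B: pre-tax P* = $37, Q* = 157; post-tax Q = 121; per-unit burden on consumers = $9.
Difference: $5 vs $9 → market B is larger by $4.

Market B, by $4.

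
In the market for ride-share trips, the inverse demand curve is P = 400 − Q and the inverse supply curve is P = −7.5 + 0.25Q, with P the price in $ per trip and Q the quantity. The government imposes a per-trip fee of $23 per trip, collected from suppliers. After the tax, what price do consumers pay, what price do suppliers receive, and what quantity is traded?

Consumers pay $92.4; suppliers receive $69.4; quantity = 307.6.

Inverting to Q(P) form: Qd = 400 − P; Qs = 4P + 30.
Before the tax: set 400 − P = 4P + 30 → P* = $74, Q* = 326.
With the tax collected from suppliers, supply shifts: Qs = 4(P − 23) + 30.
Solving gives Q = 307.6 with consumers paying $92.4 and suppliers receiving $69.4 (the $23 wedge).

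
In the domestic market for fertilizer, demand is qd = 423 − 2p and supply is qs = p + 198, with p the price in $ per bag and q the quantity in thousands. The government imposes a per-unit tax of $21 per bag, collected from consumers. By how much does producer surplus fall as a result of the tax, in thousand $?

Without the tax, 423 − 2p = p + 198 gives 3p = 225, so p* = $75 and q* = 273.
With the tax collected from consumers, demand (in seller-price terms) shifts: qd = 423 − 2(p + 21).
Solving gives q = 259 with consumers paying $82 and sellers receiving $61 (the $21 wedge).
ΔPS is the trapezoid between Q = 259 and Q = 273 of height $14: ½ · (273 + 259) · 14 = $3724.

Producer surplus falls by $3724 thousand.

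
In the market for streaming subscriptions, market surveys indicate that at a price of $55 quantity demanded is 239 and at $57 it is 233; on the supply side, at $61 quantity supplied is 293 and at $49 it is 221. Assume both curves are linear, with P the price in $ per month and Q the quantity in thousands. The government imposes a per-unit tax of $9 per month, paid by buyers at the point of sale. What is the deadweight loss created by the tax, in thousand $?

Demand slope: (233 − 239)/(57 − 55) = -3, so Qd = 404 − 3P.
Supply slope: (221 − 293)/(49 − 61) = 6, so Qs = 6P − 73.
Without the tax, 404 − 3P = 6P − 73 gives 9P = 477, so P* = $53 and Q* = 245.
With the tax collected from buyers, demand (in seller-price terms) shifts: Qd = 404 − 3(P + 9).
Solving gives Q = 227 with buyers paying $59 and sellers receiving $50 (the $9 wedge).
Quantity falls by |ΔQ| = |245 − 227| = 18.
DWL = ½ · t · |ΔQ| = ½ · 9 · 18 = $81.

Deadweight loss = $81 thousand.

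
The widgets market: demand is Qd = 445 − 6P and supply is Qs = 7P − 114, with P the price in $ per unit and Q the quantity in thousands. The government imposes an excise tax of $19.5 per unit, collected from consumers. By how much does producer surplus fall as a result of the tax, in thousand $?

Producer surplus falls by $1399.5 thousand.

Without the tax, 445 − 6P = 7P − 114 gives 13P = 559, so P* = $43 and Q* = 187.
With the tax collected from consumers, demand (in seller-price terms) shifts: Qd = 445 − 6(P + 19.5).
Solving gives Q = 124 with consumers paying $53.5 and sellers receiving $34 (the $19.5 wedge).
ΔPS is the trapezoid between Q = 124 and Q = 187 of height $9: ½ · (187 + 124) · 9 = $1399.5.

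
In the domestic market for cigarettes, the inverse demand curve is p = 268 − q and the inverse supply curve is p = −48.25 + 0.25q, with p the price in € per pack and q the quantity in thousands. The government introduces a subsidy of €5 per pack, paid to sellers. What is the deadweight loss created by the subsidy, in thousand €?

Deadweight loss = €10 thousand.

Inverting to q(p) form: qd = 268 − p; qs = 4p + 193.
Before the subsidy: set 268 − p = 4p + 193 → p* = €15, q* = 253.
With a per-unit subsidy paid to sellers, each receives p + 5 per unit sold, so supply becomes qs = 4(p + 5) + 193.
New equilibrium: buyers pay €11, sellers receive €16, q = 257. (Wedge: pb − ps = −5.)
Quantity rises by |ΔQ| = |253 − 257| = 4.
DWL = ½ · t · |ΔQ| = ½ · 5 · 4 = €10.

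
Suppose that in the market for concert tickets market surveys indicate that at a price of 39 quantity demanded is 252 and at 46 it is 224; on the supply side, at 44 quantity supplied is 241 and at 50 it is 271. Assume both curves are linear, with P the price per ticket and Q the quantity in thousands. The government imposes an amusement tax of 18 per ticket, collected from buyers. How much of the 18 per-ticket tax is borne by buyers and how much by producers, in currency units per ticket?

Buyers bear 10 per ticket; producers bear 8 per ticket.

Demand slope: (224 − 252)/(46 − 39) = -4, so Qd = 408 − 4P.
Supply slope: (271 − 241)/(50 − 44) = 5, so Qs = 5P + 21.
Before the tax: set 408 − 4P = 5P + 21 → P* = 43, Q* = 236.
With the tax collected from buyers, demand (in seller-price terms) shifts: Qd = 408 − 4(P + 18).
Solving gives Q = 196 with buyers paying 53 and producers receiving 35 (the 18 wedge).
Burden on buyers: 10; on producers: 8. (They sum to 18.)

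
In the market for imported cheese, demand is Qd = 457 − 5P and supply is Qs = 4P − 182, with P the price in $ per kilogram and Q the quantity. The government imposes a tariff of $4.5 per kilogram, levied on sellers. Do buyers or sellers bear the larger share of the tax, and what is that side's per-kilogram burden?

Before the tax: set 457 − 5P = 4P − 182 → P* = $71, Q* = 102.
With the tax collected from sellers, supply shifts: Qs = 4(P − 4.5) − 182.
Solving gives Q = 92 with buyers paying $73 and sellers receiving $68.5 (the $4.5 wedge).
Per-kilogram burden: buyers $2, sellers $2.5.
Sellers take the larger share because supply is less price-elastic here (demand slope 5 vs supply slope 4).
The less price-elastic side of the market bears the larger share of a per-unit tax.

Sellers bear the larger share: $2.5 per kilogram.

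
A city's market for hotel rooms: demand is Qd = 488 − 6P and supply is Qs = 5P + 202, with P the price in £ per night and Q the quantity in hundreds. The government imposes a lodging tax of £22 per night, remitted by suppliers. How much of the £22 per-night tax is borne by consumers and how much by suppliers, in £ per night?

Before the tax: set 488 − 6P = 5P + 202 → P* = £26, Q* = 332.
With the tax collected from suppliers, supply shifts: Qs = 5(P − 22) + 202.
Solving gives Q = 272 with consumers paying £36 and suppliers receiving £14 (the £22 wedge).
Burden on consumers: £10; on suppliers: £12. (They sum to £22.)

Consumers bear £10 per night; suppliers bear £12 per night.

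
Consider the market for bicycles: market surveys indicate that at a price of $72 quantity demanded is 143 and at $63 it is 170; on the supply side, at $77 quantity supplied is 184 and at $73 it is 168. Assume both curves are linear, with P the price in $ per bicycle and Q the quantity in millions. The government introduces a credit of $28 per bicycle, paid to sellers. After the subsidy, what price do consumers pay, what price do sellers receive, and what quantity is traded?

Consumers pay $53; sellers receive $81; quantity = 200.

Demand slope: (170 − 143)/(63 − 72) = -3, so Qd = 359 − 3P.
Supply slope: (168 − 184)/(73 − 77) = 4, so Qs = 4P − 124.
Without the subsidy, 359 − 3P = 4P − 124 gives 7P = 483, so P* = $69 and Q* = 152.
With a per-unit subsidy paid to sellers, each receives P + 28 per unit sold, so supply becomes Qs = 4(P + 28) − 124.
New equilibrium: consumers pay $53, sellers receive $81, Q = 200. (Wedge: Pb − Ps = −28.)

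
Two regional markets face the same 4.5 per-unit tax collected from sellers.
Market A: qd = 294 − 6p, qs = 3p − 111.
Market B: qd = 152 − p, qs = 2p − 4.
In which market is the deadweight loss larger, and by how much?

Market A: pre-tax p* = 45, q* = 24; post-tax q = 15; deadweight loss = 20.25.
Market B: pre-tax p* = 52, q* = 100; post-tax q = 97; deadweight loss = 6.75.
Difference: 20.25 vs 6.75 → market A is larger by 13.5.

Market A, by 13.5.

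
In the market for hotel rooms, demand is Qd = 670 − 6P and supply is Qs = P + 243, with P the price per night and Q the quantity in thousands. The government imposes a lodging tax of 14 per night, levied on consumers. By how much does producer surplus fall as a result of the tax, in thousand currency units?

Without the tax, 670 − 6P = P + 243 gives 7P = 427, so P* = 61 and Q* = 304.
With the tax collected from consumers, demand (in seller-price terms) shifts: Qd = 670 − 6(P + 14).
New equilibrium: consumers pay 63, sellers receive 49, Q = 292. (Wedge: Pb − Ps = 14.)
ΔPS is the trapezoid between Q = 292 and Q = 304 of height 12: ½ · (304 + 292) · 12 = 3576.

Producer surplus falls by 3576 thousand.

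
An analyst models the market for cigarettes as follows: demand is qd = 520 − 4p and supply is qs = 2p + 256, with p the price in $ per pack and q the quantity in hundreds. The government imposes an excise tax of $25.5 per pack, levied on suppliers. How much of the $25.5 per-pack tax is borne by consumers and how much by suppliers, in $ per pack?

Consumers bear $8.5 per pack; suppliers bear $17 per pack.

Before the tax: set 520 − 4p = 2p + 256 → p* = $44, q* = 344.
With the tax collected from suppliers, supply shifts: qs = 2(p − 25.5) + 256.
Solving gives q = 310 with consumers paying $52.5 and suppliers receiving $27 (the $25.5 wedge).
Burden on consumers: $8.5; on suppliers: $17. (They sum to $25.5.)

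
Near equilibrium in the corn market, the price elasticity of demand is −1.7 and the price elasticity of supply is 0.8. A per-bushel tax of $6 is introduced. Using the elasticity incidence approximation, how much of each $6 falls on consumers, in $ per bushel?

Incidence ratio: consumers' share ≈ εs / (εs + |εd|) = 0.8 / (0.8 + 1.7) = 0.32.
So consumers bear ≈ 0.32 × $6 = $1.92; producers bear $4.08.

Consumers bear ≈ $1.92 per bushel.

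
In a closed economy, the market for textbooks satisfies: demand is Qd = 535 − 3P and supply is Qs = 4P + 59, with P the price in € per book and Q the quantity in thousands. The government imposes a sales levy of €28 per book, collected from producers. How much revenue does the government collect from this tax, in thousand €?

Before the tax: set 535 − 3P = 4P + 59 → P* = €68, Q* = 331.
With the tax collected from producers, supply shifts: Qs = 4(P − 28) + 59.
Solving gives Q = 283 with consumers paying €84 and producers receiving €56 (the €28 wedge).
Revenue = t · Q = 28 · 283 = €7924.

Tax revenue = €7924 thousand.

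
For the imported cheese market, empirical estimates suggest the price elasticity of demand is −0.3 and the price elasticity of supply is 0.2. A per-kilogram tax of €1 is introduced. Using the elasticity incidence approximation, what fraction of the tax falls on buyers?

Buyers' share ≈ 0.4.

Incidence ratio: buyers' share ≈ εs / (εs + |εd|) = 0.2 / (0.2 + 0.3) = 0.4.
Supply is the less elastic side, so buyers bear the smaller share.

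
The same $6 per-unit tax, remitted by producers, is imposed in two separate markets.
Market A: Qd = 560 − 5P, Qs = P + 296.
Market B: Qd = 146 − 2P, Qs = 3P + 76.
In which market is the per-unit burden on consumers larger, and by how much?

Market A: pre-tax P* = $44, Q* = 340; post-tax Q = 335; per-unit burden on consumers = $1.
Market B: pre-tax P* = $14, Q* = 118; post-tax Q = 110.8; per-unit burden on consumers = $3.6.
Difference: $1 vs $3.6 → market B is larger by $2.6.

Market B, by $2.6.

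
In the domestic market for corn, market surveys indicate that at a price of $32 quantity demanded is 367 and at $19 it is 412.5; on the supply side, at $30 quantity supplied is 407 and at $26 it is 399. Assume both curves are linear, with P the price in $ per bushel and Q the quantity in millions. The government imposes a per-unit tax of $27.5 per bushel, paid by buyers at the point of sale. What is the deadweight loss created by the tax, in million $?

Demand slope: (412.5 − 367)/(19 − 32) = -3.5, so Qd = 479 − 3.5P.
Supply slope: (399 − 407)/(26 − 30) = 2, so Qs = 2P + 347.
Before the tax: set 479 − 3.5P = 2P + 347 → P* = $24, Q* = 395.
With the tax collected from buyers, demand (in seller-price terms) shifts: Qd = 479 − 3.5(P + 27.5).
Solving gives Q = 360 with buyers paying $34 and sellers receiving $6.5 (the $27.5 wedge).
Quantity falls by |ΔQ| = |395 − 360| = 35.
DWL = ½ · t · |ΔQ| = ½ · 27.5 · 35 = $481.25.

Deadweight loss = $481.25 million.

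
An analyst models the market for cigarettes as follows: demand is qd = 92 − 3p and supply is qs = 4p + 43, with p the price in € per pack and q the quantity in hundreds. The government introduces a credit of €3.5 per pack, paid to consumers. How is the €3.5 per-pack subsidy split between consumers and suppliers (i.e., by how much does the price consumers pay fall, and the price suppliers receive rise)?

Consumers gain €2 per pack; suppliers gain €1.5 per pack.

Without the subsidy, 92 − 3p = 4p + 43 gives 7p = 49, so p* = €7 and q* = 71.
With a per-unit subsidy paid to consumers, each effectively pays p − 3.5, so demand becomes qd = 92 − 3(p − 3.5).
New equilibrium: consumers pay €5, suppliers receive €8.5, q = 77. (Wedge: pb − ps = −3.5.)
Gain to consumers: €2; to suppliers: €1.5. (They sum to €3.5.)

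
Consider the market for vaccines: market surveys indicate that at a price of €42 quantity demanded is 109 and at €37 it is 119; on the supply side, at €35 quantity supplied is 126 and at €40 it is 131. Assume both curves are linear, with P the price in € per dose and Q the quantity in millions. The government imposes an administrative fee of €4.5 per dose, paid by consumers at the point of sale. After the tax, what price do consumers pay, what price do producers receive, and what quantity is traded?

Consumers pay €35.5; producers receive €31; quantity = 122.

Demand slope: (119 − 109)/(37 − 42) = -2, so Qd = 193 − 2P.
Supply slope: (131 − 126)/(40 − 35) = 1, so Qs = P + 91.
Before the tax: set 193 − 2P = P + 91 → P* = €34, Q* = 125.
With the tax collected from consumers, demand (in seller-price terms) shifts: Qd = 193 − 2(P + 4.5).
New equilibrium: consumers pay €35.5, producers receive €31, Q = 122. (Wedge: Pb − Ps = 4.5.)
The less price-elastic side of the market bears the larger share of a per-unit tax.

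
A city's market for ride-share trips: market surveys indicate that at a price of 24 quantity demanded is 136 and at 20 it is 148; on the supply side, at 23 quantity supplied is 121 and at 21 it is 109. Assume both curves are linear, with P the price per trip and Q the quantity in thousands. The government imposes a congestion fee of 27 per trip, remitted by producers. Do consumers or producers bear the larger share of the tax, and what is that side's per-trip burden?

Consumers bear the larger share: 18 per trip.

Demand slope: (148 − 136)/(20 − 24) = -3, so Qd = 208 − 3P.
Supply slope: (109 − 121)/(21 − 23) = 6, so Qs = 6P − 17.
Before the tax: set 208 − 3P = 6P − 17 → P* = 25, Q* = 133.
With the tax collected from producers, supply shifts: Qs = 6(P − 27) − 17.
Solving gives Q = 79 with consumers paying 43 and producers receiving 16 (the 27 wedge).
Per-trip burden: consumers 18, producers 9.
Consumers take the larger share because demand is less price-elastic here (demand slope 3 vs supply slope 6).
The less price-elastic side of the market bears the larger share of a per-unit tax.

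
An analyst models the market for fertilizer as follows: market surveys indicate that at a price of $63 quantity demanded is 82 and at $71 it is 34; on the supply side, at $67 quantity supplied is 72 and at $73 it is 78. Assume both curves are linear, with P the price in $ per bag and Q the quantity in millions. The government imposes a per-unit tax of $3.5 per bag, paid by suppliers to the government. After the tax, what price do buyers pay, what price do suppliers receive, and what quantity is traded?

Demand slope: (34 − 82)/(71 − 63) = -6, so Qd = 460 − 6P.
Supply slope: (78 − 72)/(73 − 67) = 1, so Qs = P + 5.
Before the tax: set 460 − 6P = P + 5 → P* = $65, Q* = 70.
With the tax collected from suppliers, supply shifts: Qs = (P − 3.5) + 5.
Solving gives Q = 67 with buyers paying $65.5 and suppliers receiving $62 (the $3.5 wedge).

Buyers pay $65.5; suppliers receive $62; quantity = 67.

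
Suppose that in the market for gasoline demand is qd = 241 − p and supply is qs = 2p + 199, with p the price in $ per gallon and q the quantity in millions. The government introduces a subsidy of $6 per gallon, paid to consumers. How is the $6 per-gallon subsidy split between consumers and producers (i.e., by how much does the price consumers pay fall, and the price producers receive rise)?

Consumers gain $4 per gallon; producers gain $2 per gallon.

Before the subsidy: set 241 − p = 2p + 199 → p* = $14, q* = 227.
With a per-unit subsidy paid to consumers, each effectively pays p − 6, so demand becomes qd = 241 − (p − 6).
Solving gives q = 231 with consumers paying $10 and producers receiving $16 (the $6 wedge).
Gain to consumers: $4; to producers: $2. (They sum to $6.)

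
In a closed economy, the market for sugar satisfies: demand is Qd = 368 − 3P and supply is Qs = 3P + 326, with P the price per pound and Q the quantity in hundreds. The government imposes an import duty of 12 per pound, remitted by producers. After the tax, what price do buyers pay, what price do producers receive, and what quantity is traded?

Without the tax, 368 − 3P = 3P + 326 gives 6P = 42, so P* = 7 and Q* = 347.
With the tax collected from producers, supply shifts: Qs = 3(P − 12) + 326.
New equilibrium: buyers pay 13, producers receive 1, Q = 329. (Wedge: Pb − Ps = 12.)
The less price-elastic side of the market bears the larger share of a per-unit tax.

Buyers pay 13; producers receive 1; quantity = 329.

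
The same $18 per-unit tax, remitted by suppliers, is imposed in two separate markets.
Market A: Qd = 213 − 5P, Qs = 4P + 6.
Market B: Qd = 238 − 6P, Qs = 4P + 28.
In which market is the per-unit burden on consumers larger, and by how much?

Market A: pre-tax P* = $23, Q* = 98; post-tax Q = 58; per-unit burden on consumers = $8.
Market B: pre-tax P* = $21, Q* = 112; post-tax Q = 68.8; per-unit burden on consumers = $7.2.
Difference: $8 vs $7.2 → market A is larger by $0.8.

Market A, by $0.8.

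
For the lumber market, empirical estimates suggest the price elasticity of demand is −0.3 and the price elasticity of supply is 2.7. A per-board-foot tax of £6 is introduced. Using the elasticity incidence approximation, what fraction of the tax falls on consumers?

Incidence ratio: consumers' share ≈ εs / (εs + |εd|) = 2.7 / (2.7 + 0.3) = 0.9.
Supply is the more elastic side, so consumers bear the larger share.

Consumers' share ≈ 0.9.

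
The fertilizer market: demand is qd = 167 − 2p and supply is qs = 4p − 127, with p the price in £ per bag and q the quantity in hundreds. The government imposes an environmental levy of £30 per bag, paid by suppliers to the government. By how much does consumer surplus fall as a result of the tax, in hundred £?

Consumer surplus falls by £980 hundred.

Without the tax, 167 − 2p = 4p − 127 gives 6p = 294, so p* = £49 and q* = 69.
With the tax collected from suppliers, supply shifts: qs = 4(p − 30) − 127.
Solving gives q = 29 with consumers paying £69 and suppliers receiving £39 (the £30 wedge).
ΔCS is the trapezoid between Q = 29 and Q = 69 of height £20: ½ · (69 + 29) · 20 = £980.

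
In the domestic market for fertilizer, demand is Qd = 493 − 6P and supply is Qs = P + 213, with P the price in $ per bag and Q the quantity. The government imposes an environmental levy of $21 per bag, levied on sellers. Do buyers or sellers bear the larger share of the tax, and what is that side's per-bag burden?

Without the tax, 493 − 6P = P + 213 gives 7P = 280, so P* = $40 and Q* = 253.
With the tax collected from sellers, supply shifts: Qs = (P − 21) + 213.
New equilibrium: buyers pay $43, sellers receive $22, Q = 235. (Wedge: Pb − Ps = 21.)
Per-bag burden: buyers $3, sellers $18.
Sellers take the larger share because supply is less price-elastic here (demand slope 6 vs supply slope 1).

Sellers bear the larger share: $18 per bag.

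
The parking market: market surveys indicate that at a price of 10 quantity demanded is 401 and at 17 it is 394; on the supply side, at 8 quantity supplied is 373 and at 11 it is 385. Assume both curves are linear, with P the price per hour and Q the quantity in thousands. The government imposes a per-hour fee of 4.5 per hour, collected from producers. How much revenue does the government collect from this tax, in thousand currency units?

Tax revenue = 1770.3 thousand.

Demand slope: (394 − 401)/(17 − 10) = -1, so Qd = 411 − P.
Supply slope: (385 − 373)/(11 − 8) = 4, so Qs = 4P + 341.
Without the tax, 411 − P = 4P + 341 gives 5P = 70, so P* = 14 and Q* = 397.
With the tax collected from producers, supply shifts: Qs = 4(P − 4.5) + 341.
New equilibrium: buyers pay 17.6, producers receive 13.1, Q = 393.4. (Wedge: Pb − Ps = 4.5.)
Revenue = t · Q = 4.5 · 393.4 = 1770.3.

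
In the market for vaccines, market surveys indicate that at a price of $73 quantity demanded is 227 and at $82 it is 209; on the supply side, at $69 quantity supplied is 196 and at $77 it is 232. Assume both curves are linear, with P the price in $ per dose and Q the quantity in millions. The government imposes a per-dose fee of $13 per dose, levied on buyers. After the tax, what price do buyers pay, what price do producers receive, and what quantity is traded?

Demand slope: (209 − 227)/(82 − 73) = -2, so Qd = 373 − 2P.
Supply slope: (232 − 196)/(77 − 69) = 4.5, so Qs = 4.5P − 114.5.
Without the tax, 373 − 2P = 4.5P − 114.5 gives 6.5P = 487.5, so P* = $75 and Q* = 223.
With the tax collected from buyers, demand (in seller-price terms) shifts: Qd = 373 − 2(P + 13).
Solving gives Q = 205 with buyers paying $84 and producers receiving $71 (the $13 wedge).
The less price-elastic side of the market bears the larger share of a per-unit tax.

Buyers pay $84; producers receive $71; quantity = 205.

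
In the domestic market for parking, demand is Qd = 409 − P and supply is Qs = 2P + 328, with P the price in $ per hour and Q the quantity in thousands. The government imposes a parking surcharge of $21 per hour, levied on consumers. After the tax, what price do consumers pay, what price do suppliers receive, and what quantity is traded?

Consumers pay $41; suppliers receive $20; quantity = 368.

Before the tax: set 409 − P = 2P + 328 → P* = $27, Q* = 382.
With the tax collected from consumers, demand (in seller-price terms) shifts: Qd = 409 − (P + 21).
Solving gives Q = 368 with consumers paying $41 and suppliers receiving $20 (the $21 wedge).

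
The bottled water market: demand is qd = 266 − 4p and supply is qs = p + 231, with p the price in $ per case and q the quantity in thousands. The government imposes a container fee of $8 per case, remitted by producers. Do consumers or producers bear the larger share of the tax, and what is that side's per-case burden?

Without the tax, 266 − 4p = p + 231 gives 5p = 35, so p* = $7 and q* = 238.
With the tax collected from producers, supply shifts: qs = (p − 8) + 231.
Solving gives q = 231.6 with consumers paying $8.6 and producers receiving $0.6 (the $8 wedge).
Per-case burden: consumers $1.6, producers $6.4.
Producers take the larger share because supply is less price-elastic here (demand slope 4 vs supply slope 1).
The less price-elastic side of the market bears the larger share of a per-unit tax.

Producers bear the larger share: $6.4 per case.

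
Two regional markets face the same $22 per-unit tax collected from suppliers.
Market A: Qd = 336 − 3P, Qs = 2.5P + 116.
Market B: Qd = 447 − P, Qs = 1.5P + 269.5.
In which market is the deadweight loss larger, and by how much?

Market A: pre-tax P* = $40, Q* = 216; post-tax Q = 186; deadweight loss = $330.
Market B: pre-tax P* = $71, Q* = 376; post-tax Q = 362.8; deadweight loss = $145.2.
Difference: $330 vs $145.2 → market A is larger by $184.8.

Market A, by $184.8.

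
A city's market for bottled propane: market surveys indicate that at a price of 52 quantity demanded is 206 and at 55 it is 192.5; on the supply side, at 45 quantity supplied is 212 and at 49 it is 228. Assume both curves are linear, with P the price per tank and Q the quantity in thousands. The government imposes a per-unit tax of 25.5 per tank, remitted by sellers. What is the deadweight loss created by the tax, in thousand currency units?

Demand slope: (192.5 − 206)/(55 − 52) = -4.5, so Qd = 440 − 4.5P.
Supply slope: (228 − 212)/(49 − 45) = 4, so Qs = 4P + 32.
Without the tax, 440 − 4.5P = 4P + 32 gives 8.5P = 408, so P* = 48 and Q* = 224.
With the tax collected from sellers, supply shifts: Qs = 4(P − 25.5) + 32.
Solving gives Q = 170 with buyers paying 60 and sellers receiving 34.5 (the 25.5 wedge).
Quantity falls by |ΔQ| = |224 − 170| = 54.
DWL = ½ · t · |ΔQ| = ½ · 25.5 · 54 = 688.5.

Deadweight loss = 688.5 thousand.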